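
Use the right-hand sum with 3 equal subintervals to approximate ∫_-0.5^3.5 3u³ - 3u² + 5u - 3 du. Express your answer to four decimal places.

Δu = (3.5 − (-0.5))/3 = 4/3.
Right endpoints: 5/6, 13/6, 3.5.
f(5/6) = 59/72, f(13/6) = 1747/72, f(3.5) = 106.375.
Sum = Δu · [f(5/6) + f(13/6) + f(3.5)].
Sum ≈ 175.2778.

175.2778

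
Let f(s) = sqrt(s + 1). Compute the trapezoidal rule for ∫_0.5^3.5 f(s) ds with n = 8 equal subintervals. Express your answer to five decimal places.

5.13720

Δs = (3.5 − 0.5)/8 = 0.375.
f(0.5) ≈ 1.22474, f(0.875) ≈ 1.36931, f(1.25) ≈ 1.50000, f(1.625) ≈ 1.62019, f(2) ≈ 1.73205, f(2.375) ≈ 1.83712, f(2.75) ≈ 1.93649, f(3.125) ≈ 2.03101, f(3.5) ≈ 2.12132.
T_8 = (Δs/2)·[f(s_0) + 2f(s_1) + ... + 2f(s_{7}) + f(s_8)].
Sum ≈ 5.13720.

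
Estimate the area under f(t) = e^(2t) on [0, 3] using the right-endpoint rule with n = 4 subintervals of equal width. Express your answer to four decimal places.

388.5099

Δt = (3 − 0)/4 = 0.75.
Right endpoints: 0.75, 1.5, 2.25, 3.
f(0.75) ≈ 4.4817, f(1.5) ≈ 20.0855, f(2.25) ≈ 90.0171, f(3) ≈ 403.4288.
Sum = Δt · [f(0.75) + f(1.5) + f(2.25) + f(3)].
Sum ≈ 388.5099.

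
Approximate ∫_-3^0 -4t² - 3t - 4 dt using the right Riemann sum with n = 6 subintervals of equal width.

-28.25

Δt = (0 − (-3))/6 = 0.5.
Right endpoints: -2.5, -2, -1.5, -1, -0.5, 0.
f(-2.5) = -21.5, f(-2) = -14, f(-1.5) = -8.5, f(-1) = -5, f(-0.5) = -3.5, f(0) = -4.
Sum = Δt · [f(-2.5) + f(-2) + f(-1.5) + ...].
Sum = -28.25.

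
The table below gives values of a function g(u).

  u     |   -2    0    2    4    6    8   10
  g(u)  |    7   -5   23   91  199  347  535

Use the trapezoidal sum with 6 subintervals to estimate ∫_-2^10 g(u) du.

Δu = 2.
T_6 = (2/2)·[7 + 2·(-5) + 2·23 + 2·91 + 2·199 + 2·347 + 535] = 1852.

1852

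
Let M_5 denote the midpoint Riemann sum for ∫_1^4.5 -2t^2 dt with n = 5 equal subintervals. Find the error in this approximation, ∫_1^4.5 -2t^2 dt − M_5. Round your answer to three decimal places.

-0.286

Exact integral: ∫_1^4.5 f(t) dt ≈ -60.08333.
M_5 = -59.7975.
Error ≈ -60.08333 − (-59.7975) ≈ -0.286.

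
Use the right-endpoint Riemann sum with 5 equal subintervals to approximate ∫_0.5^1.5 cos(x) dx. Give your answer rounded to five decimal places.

Δx = (1.5 − 0.5)/5 = 0.2.
Right endpoints: 0.7, 0.9, 1.1, 1.3, 1.5.
f(0.7) ≈ 0.76484, f(0.9) ≈ 0.62161, f(1.1) ≈ 0.45360, f(1.3) ≈ 0.26750, f(1.5) ≈ 0.07074.
Sum = Δx · [f(0.7) + f(0.9) + f(1.1) + f(1.3) + f(1.5)].
Sum ≈ 0.43566.

0.43566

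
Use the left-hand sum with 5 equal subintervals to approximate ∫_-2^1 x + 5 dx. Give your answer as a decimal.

12.6

Δx = (1 − (-2))/5 = 0.6.
Left endpoints: -2, -1.4, -0.8, -0.2, 0.4.
f(-2) = 3, f(-1.4) = 3.6, f(-0.8) = 4.2, f(-0.2) = 4.8, f(0.4) = 5.4.
Sum = Δx · [f(-2) + f(-1.4) + f(-0.8) + f(-0.2) + f(0.4)].
Sum = 12.6.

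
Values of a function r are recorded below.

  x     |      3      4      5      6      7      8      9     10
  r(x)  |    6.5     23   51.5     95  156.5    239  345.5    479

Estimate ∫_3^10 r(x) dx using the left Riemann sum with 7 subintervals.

917

Δx = 1.
Sum = 1·[6.5 + 23 + 51.5 + 95 + 156.5 + 239 + 345.5] = 917.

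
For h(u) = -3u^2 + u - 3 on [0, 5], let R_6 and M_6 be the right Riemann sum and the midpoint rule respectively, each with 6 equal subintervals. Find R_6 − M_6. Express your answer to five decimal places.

R_6 ≈ -158.4027778.
M_6 ≈ -126.6319444.
R_6 − M_6 ≈ -31.77083.

-31.77083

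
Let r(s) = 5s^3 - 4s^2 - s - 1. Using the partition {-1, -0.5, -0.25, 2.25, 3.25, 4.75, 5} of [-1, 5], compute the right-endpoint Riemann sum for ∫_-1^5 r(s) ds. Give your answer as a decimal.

996.98046875

Subinterval widths: 0.5, 0.25, 2.5, 1, 1.5, 0.25.
Right endpoints: -0.5, -0.25, 2.25, 3.25, 4.75, 5.
r(-0.5) = -2.125, r(-0.25) = -1.078125, r(2.25) = 33.453125, r(3.25) = 125.140625, r(4.75) = 439.859375, r(5) = 519.
Sum = Σ Δs_i · r(s_i).
Sum = 996.98046875.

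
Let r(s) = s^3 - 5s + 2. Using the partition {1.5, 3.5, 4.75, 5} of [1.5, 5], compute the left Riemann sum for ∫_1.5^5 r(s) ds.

51.32421875

Subinterval widths: 2, 1.25, 0.25.
Left endpoints: 1.5, 3.5, 4.75.
r(1.5) = -2.125, r(3.5) = 27.375, r(4.75) = 85.421875.
Sum = Σ Δs_i · r(s_i).
Sum = 51.32421875.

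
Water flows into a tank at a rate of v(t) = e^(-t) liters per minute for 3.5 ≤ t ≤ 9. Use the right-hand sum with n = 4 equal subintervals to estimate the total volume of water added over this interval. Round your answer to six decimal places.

Δt = (9 − 3.5)/4 = 1.375.
Right endpoints: 4.875, 6.25, 7.625, 9.
v(4.875) ≈ 0.007635, v(6.25) ≈ 0.001930, v(7.625) ≈ 0.000488, v(9) ≈ 0.000123.
Sum = Δt · [v(4.875) + v(6.25) + v(7.625) + v(9)].
Sum ≈ 0.013993.

0.013993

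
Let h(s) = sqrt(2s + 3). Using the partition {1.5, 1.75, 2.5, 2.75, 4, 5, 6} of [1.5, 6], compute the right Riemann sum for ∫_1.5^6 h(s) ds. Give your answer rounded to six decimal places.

Subinterval widths: 0.25, 0.75, 0.25, 1.25, 1, 1.
Right endpoints: 1.75, 2.5, 2.75, 4, 5, 6.
h(1.75) ≈ 2.549510, h(2.5) ≈ 2.828427, h(2.75) ≈ 2.915476, h(4) ≈ 3.316625, h(5) ≈ 3.605551, h(6) ≈ 3.872983.
Sum = Σ Δs_i · h(s_i).
Sum ≈ 15.111882.

15.111882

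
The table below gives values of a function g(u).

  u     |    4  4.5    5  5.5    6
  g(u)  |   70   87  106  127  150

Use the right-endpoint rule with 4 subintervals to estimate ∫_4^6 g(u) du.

Δu = 0.5.
Sum = 0.5·[87 + 106 + 127 + 150] = 235.

235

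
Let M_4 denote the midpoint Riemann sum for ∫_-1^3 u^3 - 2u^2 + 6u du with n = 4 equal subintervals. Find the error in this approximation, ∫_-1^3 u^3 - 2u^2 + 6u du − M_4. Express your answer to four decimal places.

Exact integral: ∫_-1^3 f(u) du ≈ 25.333333.
M_4 = 25.
Error ≈ 25.333333 − 25 ≈ 0.3333.

0.3333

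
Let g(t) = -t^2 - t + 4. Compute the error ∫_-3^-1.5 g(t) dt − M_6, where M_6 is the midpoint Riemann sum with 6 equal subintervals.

-0.0078125

Exact integral: ∫_-3^-1.5 g(t) dt = 1.5.
M_6 = 1.5078125.
Error = 1.5 − 1.5078125 = -0.0078125.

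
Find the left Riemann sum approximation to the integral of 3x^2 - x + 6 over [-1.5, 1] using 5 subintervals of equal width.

21.875

Δx = (1 − (-1.5))/5 = 0.5.
Left endpoints: -1.5, -1, -0.5, 0, 0.5.
f(-1.5) = 14.25, f(-1) = 10, f(-0.5) = 7.25, f(0) = 6, f(0.5) = 6.25.
Sum = Δx · [f(-1.5) + f(-1) + f(-0.5) + f(0) + f(0.5)].
Sum = 21.875.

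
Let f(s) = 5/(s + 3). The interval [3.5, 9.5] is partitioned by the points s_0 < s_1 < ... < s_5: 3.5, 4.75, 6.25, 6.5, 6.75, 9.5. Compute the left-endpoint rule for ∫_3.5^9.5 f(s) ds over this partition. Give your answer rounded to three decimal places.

3.606

Subinterval widths: 1.25, 1.5, 0.25, 0.25, 2.75.
Left endpoints: 3.5, 4.75, 6.25, 6.5, 6.75.
f(3.5) = 10/13, f(4.75) = 20/31, f(6.25) = 20/37, f(6.5) = 10/19, f(6.75) = 20/39.
Sum = Σ Δs_i · f(s_i).
Sum ≈ 3.606.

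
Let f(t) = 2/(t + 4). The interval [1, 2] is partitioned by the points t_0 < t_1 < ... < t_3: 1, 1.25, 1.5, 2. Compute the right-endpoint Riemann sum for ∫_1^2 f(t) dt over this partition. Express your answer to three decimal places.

Subinterval widths: 0.25, 0.25, 0.5.
Right endpoints: 1.25, 1.5, 2.
f(1.25) = 8/21, f(1.5) = 4/11, f(2) = 1/3.
Sum = Σ Δt_i · f(t_i).
Sum ≈ 0.353.

0.353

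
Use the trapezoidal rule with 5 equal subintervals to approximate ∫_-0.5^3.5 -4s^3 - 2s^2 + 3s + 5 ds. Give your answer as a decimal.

-149.2

Δs = (3.5 − (-0.5))/5 = 0.8.
f(-0.5) = 3.5, f(0.3) = 5.612, f(1.1) = 0.556, f(1.9) = -23.956, f(2.7) = -80.212, f(3.5) = -180.5.
T_5 = (Δs/2)·[f(s_0) + 2f(s_1) + ... + 2f(s_{4}) + f(s_5)].
Sum = -149.2.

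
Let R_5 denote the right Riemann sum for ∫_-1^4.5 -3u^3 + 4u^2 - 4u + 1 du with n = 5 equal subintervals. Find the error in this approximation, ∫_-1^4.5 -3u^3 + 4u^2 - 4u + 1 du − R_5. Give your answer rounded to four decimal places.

134.7890

Exact integral: ∫_-1^4.5 f(u) du ≈ -216.963542.
R_5 = -351.7525.
Error ≈ -216.963542 − (-351.7525) ≈ 134.7890.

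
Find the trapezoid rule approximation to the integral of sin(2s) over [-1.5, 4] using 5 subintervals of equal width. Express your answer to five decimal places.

-0.23640

Δs = (4 − (-1.5))/5 = 1.1.
f(-1.5) ≈ -0.14112, f(-0.4) ≈ -0.71736, f(0.7) ≈ 0.98545, f(1.8) ≈ -0.44252, f(2.9) ≈ -0.46460, f(4) ≈ 0.98936.
T_5 = (Δs/2)·[f(s_0) + 2f(s_1) + ... + 2f(s_{4}) + f(s_5)].
Sum ≈ -0.23640.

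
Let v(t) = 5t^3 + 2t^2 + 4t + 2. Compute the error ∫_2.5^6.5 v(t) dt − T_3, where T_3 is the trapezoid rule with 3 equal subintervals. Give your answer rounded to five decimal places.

-82.37037

Exact integral: ∫_2.5^6.5 v(t) dt ≈ 2435.1666667.
T_3 ≈ 2517.5370370.
Error ≈ 2435.1666667 − 2517.5370370 ≈ -82.37037.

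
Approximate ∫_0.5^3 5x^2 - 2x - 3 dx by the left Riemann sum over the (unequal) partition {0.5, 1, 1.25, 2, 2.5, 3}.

Subinterval widths: 0.5, 0.25, 0.75, 0.5, 0.5.
Left endpoints: 0.5, 1, 1.25, 2, 2.5.
f(0.5) = -2.75, f(1) = 0, f(1.25) = 2.3125, f(2) = 13, f(2.5) = 23.25.
Sum = Σ Δx_i · f(x_i).
Sum = 18.484375.

18.484375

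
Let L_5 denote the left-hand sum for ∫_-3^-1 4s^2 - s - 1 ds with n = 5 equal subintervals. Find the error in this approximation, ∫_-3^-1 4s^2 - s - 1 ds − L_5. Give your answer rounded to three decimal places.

Exact integral: ∫_-3^-1 f(s) ds ≈ 36.66667.
L_5 = 43.68.
Error ≈ 36.66667 − 43.68 ≈ -7.013.

-7.013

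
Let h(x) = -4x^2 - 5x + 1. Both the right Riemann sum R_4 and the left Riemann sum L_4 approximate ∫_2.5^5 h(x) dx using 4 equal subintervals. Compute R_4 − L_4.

-54.6875

R_4 = -218.203125.
L_4 = -163.515625.
R_4 − L_4 = -54.6875.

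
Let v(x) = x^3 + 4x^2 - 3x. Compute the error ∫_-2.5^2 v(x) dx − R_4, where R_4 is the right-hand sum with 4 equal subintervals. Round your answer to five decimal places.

-3.71777

Exact integral: ∫_-2.5^2 v(x) dx = 29.109375.
R_4 ≈ 32.8271484.
Error ≈ 29.109375 − 32.8271484 ≈ -3.71777.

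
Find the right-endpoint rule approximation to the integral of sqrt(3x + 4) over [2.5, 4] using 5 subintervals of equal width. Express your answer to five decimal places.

Δx = (4 − 2.5)/5 = 0.3.
Right endpoints: 2.8, 3.1, 3.4, 3.7, 4.
f(2.8) ≈ 3.52136, f(3.1) ≈ 3.64692, f(3.4) ≈ 3.76829, f(3.7) ≈ 3.88587, f(4) ≈ 4.00000.
Sum = Δx · [f(2.8) + f(3.1) + f(3.4) + f(3.7) + f(4)].
Sum ≈ 5.64673.

5.64673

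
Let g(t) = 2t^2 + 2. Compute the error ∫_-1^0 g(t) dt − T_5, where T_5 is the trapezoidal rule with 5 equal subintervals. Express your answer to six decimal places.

Exact integral: ∫_-1^0 g(t) dt ≈ 2.66666667.
T_5 = 2.68.
Error ≈ 2.66666667 − 2.68 ≈ -0.013333.

-0.013333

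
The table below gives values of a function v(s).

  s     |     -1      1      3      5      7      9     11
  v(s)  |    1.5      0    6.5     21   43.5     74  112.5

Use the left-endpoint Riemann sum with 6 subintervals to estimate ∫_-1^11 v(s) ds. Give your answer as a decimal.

293

Δs = 2.
Sum = 2·[1.5 + 0 + 6.5 + 21 + 43.5 + 74] = 293.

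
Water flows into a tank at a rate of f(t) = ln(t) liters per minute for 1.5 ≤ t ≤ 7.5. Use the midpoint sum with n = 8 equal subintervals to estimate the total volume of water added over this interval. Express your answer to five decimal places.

8.51586

Δt = (7.5 − 1.5)/8 = 0.75.
Midpoints: 1.875, 2.625, 3.375, 4.125, 4.875, 5.625, 6.375, 7.125.
f(1.875) ≈ 0.62861, f(2.625) ≈ 0.96508, f(3.375) ≈ 1.21640, f(4.125) ≈ 1.41707, f(4.875) ≈ 1.58412, f(5.625) ≈ 1.72722, f(6.375) ≈ 1.85238, f(7.125) ≈ 1.96361.
Sum = Δt · [f(1.875) + f(2.625) + f(3.375) + ...].
Sum ≈ 8.51586.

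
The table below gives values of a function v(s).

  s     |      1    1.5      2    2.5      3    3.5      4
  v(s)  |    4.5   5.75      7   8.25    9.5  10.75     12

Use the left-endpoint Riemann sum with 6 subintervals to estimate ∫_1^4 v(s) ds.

22.875

Δs = 0.5.
Sum = 0.5·[4.5 + 5.75 + 7 + 8.25 + 9.5 + 10.75] = 22.875.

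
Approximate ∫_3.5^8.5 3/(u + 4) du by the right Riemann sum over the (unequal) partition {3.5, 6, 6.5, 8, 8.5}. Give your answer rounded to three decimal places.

1.388

Subinterval widths: 2.5, 0.5, 1.5, 0.5.
Right endpoints: 6, 6.5, 8, 8.5.
f(6) = 0.3, f(6.5) = 2/7, f(8) = 0.25, f(8.5) = 0.24.
Sum = Σ Δu_i · f(u_i).
Sum ≈ 1.388.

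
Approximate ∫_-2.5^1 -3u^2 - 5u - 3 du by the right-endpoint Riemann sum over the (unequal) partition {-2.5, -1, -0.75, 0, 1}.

-14.984375

Subinterval widths: 1.5, 0.25, 0.75, 1.
Right endpoints: -1, -0.75, 0, 1.
f(-1) = -1, f(-0.75) = -0.9375, f(0) = -3, f(1) = -11.
Sum = Σ Δu_i · f(u_i).
Sum = -14.984375.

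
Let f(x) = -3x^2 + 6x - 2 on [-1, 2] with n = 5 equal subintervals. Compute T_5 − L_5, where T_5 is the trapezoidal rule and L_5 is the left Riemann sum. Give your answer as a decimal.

2.7

T_5 = -6.54.
L_5 = -9.24.
T_5 − L_5 = 2.7.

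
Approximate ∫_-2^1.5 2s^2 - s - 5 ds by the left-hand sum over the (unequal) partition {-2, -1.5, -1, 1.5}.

-2

Subinterval widths: 0.5, 0.5, 2.5.
Left endpoints: -2, -1.5, -1.
f(-2) = 5, f(-1.5) = 1, f(-1) = -2.
Sum = Σ Δs_i · f(s_i).
Sum = -2.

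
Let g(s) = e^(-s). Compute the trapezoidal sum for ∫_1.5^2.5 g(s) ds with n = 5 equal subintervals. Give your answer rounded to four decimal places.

Δs = (2.5 − 1.5)/5 = 0.2.
g(1.5) ≈ 0.2231, g(1.7) ≈ 0.1827, g(1.9) ≈ 0.1496, g(2.1) ≈ 0.1225, g(2.3) ≈ 0.1003, g(2.5) ≈ 0.0821.
T_5 = (Δs/2)·[g(s_0) + 2g(s_1) + ... + 2g(s_{4}) + g(s_5)].
Sum ≈ 0.1415.

0.1415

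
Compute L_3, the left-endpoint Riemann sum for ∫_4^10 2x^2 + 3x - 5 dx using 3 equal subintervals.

542

Δx = (10 − 4)/3 = 2.
Left endpoints: 4, 6, 8.
f(4) = 39, f(6) = 85, f(8) = 147.
Sum = Δx · [f(4) + f(6) + f(8)].
Sum = 542.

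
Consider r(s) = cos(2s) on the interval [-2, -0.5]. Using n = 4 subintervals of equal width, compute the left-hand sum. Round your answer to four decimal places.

-0.9852

Δs = (-0.5 − (-2))/4 = 0.375.
Left endpoints: -2, -1.625, -1.25, -0.875.
r(-2) ≈ -0.6536, r(-1.625) ≈ -0.9941, r(-1.25) ≈ -0.8011, r(-0.875) ≈ -0.1782.
Sum = Δs · [r(-2) + r(-1.625) + r(-1.25) + r(-0.875)].
Sum ≈ -0.9852.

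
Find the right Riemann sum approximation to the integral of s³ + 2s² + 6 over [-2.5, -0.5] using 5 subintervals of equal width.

13.15

Δs = (-0.5 − (-2.5))/5 = 0.4.
Right endpoints: -2.1, -1.7, -1.3, -0.9, -0.5.
f(-2.1) = 5.559, f(-1.7) = 6.867, f(-1.3) = 7.183, f(-0.9) = 6.891, f(-0.5) = 6.375.
Sum = Δs · [f(-2.1) + f(-1.7) + f(-1.3) + f(-0.9) + f(-0.5)].
Sum = 13.15.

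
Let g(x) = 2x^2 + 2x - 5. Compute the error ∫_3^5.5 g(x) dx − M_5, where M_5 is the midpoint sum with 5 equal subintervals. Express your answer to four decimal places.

Exact integral: ∫_3^5.5 g(x) dx ≈ 101.666667.
M_5 = 101.5625.
Error ≈ 101.666667 − 101.5625 ≈ 0.1042.

0.1042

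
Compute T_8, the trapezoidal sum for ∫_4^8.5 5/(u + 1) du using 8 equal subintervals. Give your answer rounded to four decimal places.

3.2131

Δu = (8.5 − 4)/8 = 0.5625.
f(4) = 1, f(4.5625) = 80/89, f(5.125) = 40/49, f(5.6875) = 80/107, f(6.25) = 20/29, f(6.8125) = 0.64, f(7.375) = 40/67, f(7.9375) = 80/143, f(8.5) = 10/19.
T_8 = (Δu/2)·[f(u_0) + 2f(u_1) + ... + 2f(u_{7}) + f(u_8)].
Sum ≈ 3.2131.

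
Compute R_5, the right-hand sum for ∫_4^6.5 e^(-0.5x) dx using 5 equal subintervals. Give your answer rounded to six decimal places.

Δx = (6.5 − 4)/5 = 0.5.
Right endpoints: 4.5, 5, 5.5, 6, 6.5.
f(4.5) ≈ 0.105399, f(5) ≈ 0.082085, f(5.5) ≈ 0.063928, f(6) ≈ 0.049787, f(6.5) ≈ 0.038774.
Sum = Δx · [f(4.5) + f(5) + f(5.5) + f(6) + f(6.5)].
Sum ≈ 0.169987.

0.169987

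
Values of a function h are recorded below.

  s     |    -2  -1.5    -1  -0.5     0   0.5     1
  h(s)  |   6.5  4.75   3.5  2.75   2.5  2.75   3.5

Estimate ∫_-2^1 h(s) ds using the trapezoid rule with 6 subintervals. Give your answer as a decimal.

Δs = 0.5.
T_6 = (0.5/2)·[6.5 + 2·4.75 + 2·3.5 + 2·2.75 + 2·2.5 + 2·2.75 + 3.5] = 10.625.

10.625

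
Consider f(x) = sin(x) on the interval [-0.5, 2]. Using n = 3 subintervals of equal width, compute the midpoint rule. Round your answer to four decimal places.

1.3319

Δx = (2 − (-0.5))/3 = 5/6.
Midpoints: -1/12, 0.75, 19/12.
f(-1/12) ≈ -0.0832, f(0.75) ≈ 0.6816, f(19/12) ≈ 0.9999.
Sum = Δx · [f(-1/12) + f(0.75) + f(19/12)].
Sum ≈ 1.3319.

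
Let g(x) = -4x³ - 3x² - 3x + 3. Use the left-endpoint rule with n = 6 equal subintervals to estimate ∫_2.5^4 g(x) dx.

Δx = (4 − 2.5)/6 = 0.25.
Left endpoints: 2.5, 2.75, 3, 3.25, 3.5, 3.75.
g(2.5) = -85.75, g(2.75) = -111.125, g(3) = -141, g(3.25) = -175.75, g(3.5) = -215.75, g(3.75) = -261.375.
Sum = Δx · [g(2.5) + g(2.75) + g(3) + ...].
Sum = -247.6875.

-247.6875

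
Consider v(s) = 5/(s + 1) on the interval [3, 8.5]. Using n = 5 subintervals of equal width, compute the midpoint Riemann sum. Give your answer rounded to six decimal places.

4.312219

Δs = (8.5 − 3)/5 = 1.1.
Midpoints: 3.55, 4.65, 5.75, 6.85, 7.95.
v(3.55) = 100/91, v(4.65) = 100/113, v(5.75) = 20/27, v(6.85) = 100/157, v(7.95) = 100/179.
Sum = Δs · [v(3.55) + v(4.65) + v(5.75) + v(6.85) + v(7.95)].
Sum ≈ 4.312219.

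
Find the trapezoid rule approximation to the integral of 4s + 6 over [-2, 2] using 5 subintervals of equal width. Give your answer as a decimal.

24

Δs = (2 − (-2))/5 = 0.8.
f(-2) = -2, f(-1.2) = 1.2, f(-0.4) = 4.4, f(0.4) = 7.6, f(1.2) = 10.8, f(2) = 14.
T_5 = (Δs/2)·[f(s_0) + 2f(s_1) + ... + 2f(s_{4}) + f(s_5)].
Sum = 24.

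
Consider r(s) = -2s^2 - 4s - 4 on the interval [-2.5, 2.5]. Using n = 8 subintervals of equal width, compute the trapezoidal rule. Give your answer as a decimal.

Δs = (2.5 − (-2.5))/8 = 0.625.
r(-2.5) = -6.5, r(-1.875) = -3.53125, r(-1.25) = -2.125, r(-0.625) = -2.28125, r(0) = -4, r(0.625) = -7.28125, r(1.25) = -12.125, r(1.875) = -18.53125, r(2.5) = -26.5.
T_8 = (Δs/2)·[r(s_0) + 2r(s_1) + ... + 2r(s_{7}) + r(s_8)].
Sum = -41.484375.

-41.484375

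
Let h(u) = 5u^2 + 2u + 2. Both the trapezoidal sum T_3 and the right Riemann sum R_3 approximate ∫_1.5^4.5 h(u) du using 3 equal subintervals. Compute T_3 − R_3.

T_3 = 172.75.
R_3 = 220.75.
T_3 − R_3 = -48.

-48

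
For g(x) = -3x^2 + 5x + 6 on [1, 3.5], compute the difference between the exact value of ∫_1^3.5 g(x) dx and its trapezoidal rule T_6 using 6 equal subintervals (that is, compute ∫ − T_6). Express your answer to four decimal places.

0.2170

Exact integral: ∫_1^3.5 g(x) dx = 1.25.
T_6 ≈ 1.032986.
Error ≈ 1.25 − 1.032986 ≈ 0.2170.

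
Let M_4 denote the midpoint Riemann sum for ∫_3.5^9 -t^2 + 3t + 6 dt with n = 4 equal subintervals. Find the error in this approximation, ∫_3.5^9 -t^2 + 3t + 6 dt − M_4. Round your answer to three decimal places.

-0.867

Exact integral: ∫_3.5^9 f(t) dt ≈ -92.58333.
M_4 ≈ -91.71680.
Error ≈ -92.58333 − (-91.71680) ≈ -0.867.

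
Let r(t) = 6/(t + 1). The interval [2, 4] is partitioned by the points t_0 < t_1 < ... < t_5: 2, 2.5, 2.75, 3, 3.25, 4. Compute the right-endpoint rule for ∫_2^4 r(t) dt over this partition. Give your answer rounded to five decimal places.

2.88508

Subinterval widths: 0.5, 0.25, 0.25, 0.25, 0.75.
Right endpoints: 2.5, 2.75, 3, 3.25, 4.
r(2.5) = 12/7, r(2.75) = 1.6, r(3) = 1.5, r(3.25) = 24/17, r(4) = 1.2.
Sum = Σ Δt_i · r(t_i).
Sum ≈ 2.88508.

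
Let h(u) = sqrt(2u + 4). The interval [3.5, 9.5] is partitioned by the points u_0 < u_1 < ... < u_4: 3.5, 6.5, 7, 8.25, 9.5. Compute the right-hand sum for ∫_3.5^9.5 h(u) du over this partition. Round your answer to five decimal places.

26.14504

Subinterval widths: 3, 0.5, 1.25, 1.25.
Right endpoints: 6.5, 7, 8.25, 9.5.
h(6.5) ≈ 4.12311, h(7) ≈ 4.24264, h(8.25) ≈ 4.52769, h(9.5) ≈ 4.79583.
Sum = Σ Δu_i · h(u_i).
Sum ≈ 26.14504.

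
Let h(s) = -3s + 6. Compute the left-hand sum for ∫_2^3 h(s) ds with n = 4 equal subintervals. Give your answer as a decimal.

Δs = (3 − 2)/4 = 0.25.
Left endpoints: 2, 2.25, 2.5, 2.75.
h(2) = 0, h(2.25) = -0.75, h(2.5) = -1.5, h(2.75) = -2.25.
Sum = Δs · [h(2) + h(2.25) + h(2.5) + h(2.75)].
Sum = -1.125.

-1.125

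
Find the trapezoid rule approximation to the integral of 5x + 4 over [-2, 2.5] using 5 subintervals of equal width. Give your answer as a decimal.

23.625

Δx = (2.5 − (-2))/5 = 0.9.
f(-2) = -6, f(-1.1) = -1.5, f(-0.2) = 3, f(0.7) = 7.5, f(1.6) = 12, f(2.5) = 16.5.
T_5 = (Δx/2)·[f(x_0) + 2f(x_1) + ... + 2f(x_{4}) + f(x_5)].
Sum = 23.625.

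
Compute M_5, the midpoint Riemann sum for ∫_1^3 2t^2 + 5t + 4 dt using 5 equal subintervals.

45.28

Δt = (3 − 1)/5 = 0.4.
Midpoints: 1.2, 1.6, 2, 2.4, 2.8.
f(1.2) = 12.88, f(1.6) = 17.12, f(2) = 22, f(2.4) = 27.52, f(2.8) = 33.68.
Sum = Δt · [f(1.2) + f(1.6) + f(2) + f(2.4) + f(2.8)].
Sum = 45.28.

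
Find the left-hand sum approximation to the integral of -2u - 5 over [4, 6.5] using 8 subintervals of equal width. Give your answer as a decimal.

-37.96875

Δu = (6.5 − 4)/8 = 0.3125.
Left endpoints: 4, 4.3125, 4.625, 4.9375, 5.25, 5.5625, 5.875, 6.1875.
f(4) = -13, f(4.3125) = -13.625, f(4.625) = -14.25, f(4.9375) = -14.875, f(5.25) = -15.5, f(5.5625) = -16.125, f(5.875) = -16.75, f(6.1875) = -17.375.
Sum = Δu · [f(4) + f(4.3125) + f(4.625) + ...].
Sum = -37.96875.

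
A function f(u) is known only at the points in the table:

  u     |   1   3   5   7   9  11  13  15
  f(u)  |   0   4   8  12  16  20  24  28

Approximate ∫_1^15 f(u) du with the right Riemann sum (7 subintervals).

Δu = 2.
Sum = 2·[4 + 8 + 12 + 16 + 20 + 24 + 28] = 224.

224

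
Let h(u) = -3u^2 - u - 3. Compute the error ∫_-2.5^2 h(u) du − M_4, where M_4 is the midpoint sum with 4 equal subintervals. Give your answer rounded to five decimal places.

-1.42383

Exact integral: ∫_-2.5^2 h(u) du = -36.
M_4 ≈ -34.5761719.
Error ≈ -36 − (-34.5761719) ≈ -1.42383.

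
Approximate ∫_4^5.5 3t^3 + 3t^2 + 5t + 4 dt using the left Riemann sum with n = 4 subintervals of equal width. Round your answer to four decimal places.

Δt = (5.5 − 4)/4 = 0.375.
Left endpoints: 4, 4.375, 4.75, 5.125.
f(4) = 264, f(4.375) = 171273/512, f(4.75) = 416.953125, f(5.125) = 262275/512.
Sum = Δt · [f(4) + f(4.375) + f(4.75) + f(5.125)].
Sum ≈ 572.8975.

572.8975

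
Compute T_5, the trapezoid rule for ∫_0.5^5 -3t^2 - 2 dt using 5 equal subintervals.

-135.6975

Δt = (5 − 0.5)/5 = 0.9.
f(0.5) = -2.75, f(1.4) = -7.88, f(2.3) = -17.87, f(3.2) = -32.72, f(4.1) = -52.43, f(5) = -77.
T_5 = (Δt/2)·[f(t_0) + 2f(t_1) + ... + 2f(t_{4}) + f(t_5)].
Sum = -135.6975.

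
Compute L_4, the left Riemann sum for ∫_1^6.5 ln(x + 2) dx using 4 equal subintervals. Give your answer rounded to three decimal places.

8.645

Δx = (6.5 − 1)/4 = 1.375.
Left endpoints: 1, 2.375, 3.75, 5.125.
f(1) ≈ 1.099, f(2.375) ≈ 1.476, f(3.75) ≈ 1.749, f(5.125) ≈ 1.964.
Sum = Δx · [f(1) + f(2.375) + f(3.75) + f(5.125)].
Sum ≈ 8.645.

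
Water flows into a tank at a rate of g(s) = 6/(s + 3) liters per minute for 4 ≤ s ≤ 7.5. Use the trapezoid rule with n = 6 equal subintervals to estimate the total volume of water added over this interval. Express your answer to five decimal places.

2.43472

Δs = (7.5 − 4)/6 = 7/12.
g(4) = 6/7, g(55/12) = 72/91, g(31/6) = 36/49, g(5.75) = 24/35, g(19/3) = 9/14, g(83/12) = 72/119, g(7.5) = 4/7.
T_6 = (Δs/2)·[g(s_0) + 2g(s_1) + ... + 2g(s_{5}) + g(s_6)].
Sum ≈ 2.43472.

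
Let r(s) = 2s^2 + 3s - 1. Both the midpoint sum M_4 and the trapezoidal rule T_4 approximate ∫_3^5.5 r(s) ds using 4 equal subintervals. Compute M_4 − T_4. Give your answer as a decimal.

-0.48828125

M_4 = 122.12890625.
T_4 = 122.6171875.
M_4 − T_4 = -0.48828125.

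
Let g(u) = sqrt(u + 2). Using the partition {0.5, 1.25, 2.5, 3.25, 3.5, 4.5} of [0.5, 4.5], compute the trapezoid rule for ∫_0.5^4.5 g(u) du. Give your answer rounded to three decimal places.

Subinterval widths: 0.75, 1.25, 0.75, 0.25, 1.
g(0.5) ≈ 1.581, g(1.25) ≈ 1.803, g(2.5) ≈ 2.121, g(3.25) ≈ 2.291, g(3.5) ≈ 2.345, g(4.5) ≈ 2.550.
On each subinterval the trapezoid contributes (Δu_i/2)·[g(u_{i-1}) + g(u_i)].
Sum ≈ 8.403.

8.403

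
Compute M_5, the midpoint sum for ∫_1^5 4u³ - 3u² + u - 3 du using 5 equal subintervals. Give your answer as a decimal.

Δu = (5 − 1)/5 = 0.8.
Midpoints: 1.4, 2.2, 3, 3.8, 4.6.
f(1.4) = 3.496, f(2.2) = 27.272, f(3) = 81, f(3.8) = 176.968, f(4.6) = 327.464.
Sum = Δu · [f(1.4) + f(2.2) + f(3) + f(3.8) + f(4.6)].
Sum = 492.96.

492.96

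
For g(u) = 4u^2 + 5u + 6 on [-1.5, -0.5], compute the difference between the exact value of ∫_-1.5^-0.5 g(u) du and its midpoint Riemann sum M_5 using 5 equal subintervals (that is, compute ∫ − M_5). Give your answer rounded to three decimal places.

Exact integral: ∫_-1.5^-0.5 g(u) du ≈ 5.33333.
M_5 = 5.32.
Error ≈ 5.33333 − 5.32 ≈ 0.013.

0.013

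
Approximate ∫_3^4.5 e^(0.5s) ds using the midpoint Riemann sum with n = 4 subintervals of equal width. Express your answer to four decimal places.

9.9974

Δs = (4.5 − 3)/4 = 0.375.
Midpoints: 3.1875, 3.5625, 3.9375, 4.3125.
f(3.1875) ≈ 4.9222, f(3.5625) ≈ 5.9373, f(3.9375) ≈ 7.1617, f(4.3125) ≈ 8.6387.
Sum = Δs · [f(3.1875) + f(3.5625) + f(3.9375) + f(4.3125)].
Sum ≈ 9.9974.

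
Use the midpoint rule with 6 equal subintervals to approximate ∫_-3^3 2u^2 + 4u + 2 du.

Δu = (3 − (-3))/6 = 1.
Midpoints: -2.5, -1.5, -0.5, 0.5, 1.5, 2.5.
f(-2.5) = 4.5, f(-1.5) = 0.5, f(-0.5) = 0.5, f(0.5) = 4.5, f(1.5) = 12.5, f(2.5) = 24.5.
Sum = Δu · [f(-2.5) + f(-1.5) + f(-0.5) + ...].
Sum = 47.

47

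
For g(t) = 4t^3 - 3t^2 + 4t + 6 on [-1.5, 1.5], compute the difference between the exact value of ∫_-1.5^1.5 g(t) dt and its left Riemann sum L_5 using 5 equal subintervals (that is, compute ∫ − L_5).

12.24

Exact integral: ∫_-1.5^1.5 g(t) dt = 11.25.
L_5 = -0.99.
Error = 11.25 − (-0.99) = 12.24.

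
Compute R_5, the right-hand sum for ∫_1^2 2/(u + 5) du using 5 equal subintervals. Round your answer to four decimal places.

0.3036

Δu = (2 − 1)/5 = 0.2.
Right endpoints: 1.2, 1.4, 1.6, 1.8, 2.
f(1.2) = 10/31, f(1.4) = 0.3125, f(1.6) = 10/33, f(1.8) = 5/17, f(2) = 2/7.
Sum = Δu · [f(1.2) + f(1.4) + f(1.6) + f(1.8) + f(2)].
Sum ≈ 0.3036.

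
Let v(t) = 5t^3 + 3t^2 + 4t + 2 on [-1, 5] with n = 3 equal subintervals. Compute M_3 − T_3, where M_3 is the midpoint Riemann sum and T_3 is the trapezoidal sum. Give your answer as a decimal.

M_3 = 900.
T_3 = 1098.
M_3 − T_3 = -198.

-198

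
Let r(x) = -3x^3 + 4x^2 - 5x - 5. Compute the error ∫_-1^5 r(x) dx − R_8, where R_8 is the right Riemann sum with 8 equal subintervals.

124.875

Exact integral: ∫_-1^5 r(x) dx = -390.
R_8 = -514.875.
Error = -390 − (-514.875) = 124.875.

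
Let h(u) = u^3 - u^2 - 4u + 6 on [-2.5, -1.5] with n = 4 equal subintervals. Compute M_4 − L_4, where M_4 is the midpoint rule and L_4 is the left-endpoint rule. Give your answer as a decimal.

1.640625

M_4 = 1.453125.
L_4 = -0.1875.
M_4 − L_4 = 1.640625.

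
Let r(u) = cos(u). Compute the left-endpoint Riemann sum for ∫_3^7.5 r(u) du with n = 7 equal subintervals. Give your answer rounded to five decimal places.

0.33962

Δu = (7.5 − 3)/7 = 9/14.
Left endpoints: 3, 51/14, 30/7, 69/14, 39/7, 87/14, 48/7.
r(3) ≈ -0.98999, r(51/14) ≈ -0.87698, r(30/7) ≈ -0.41385, r(69/14) ≈ 0.21450, r(39/7) ≈ 0.75722, r(87/14) ≈ 0.99763, r(48/7) ≈ 0.83976.
Sum = Δu · [r(3) + r(51/14) + r(30/7) + ...].
Sum ≈ 0.33962.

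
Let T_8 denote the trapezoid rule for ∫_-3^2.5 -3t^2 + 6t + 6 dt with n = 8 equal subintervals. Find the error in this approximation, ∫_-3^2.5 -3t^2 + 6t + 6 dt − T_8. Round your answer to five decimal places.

Exact integral: ∫_-3^2.5 f(t) dt = -17.875.
T_8 ≈ -19.1748047.
Error ≈ -17.875 − (-19.1748047) ≈ 1.29980.

1.29980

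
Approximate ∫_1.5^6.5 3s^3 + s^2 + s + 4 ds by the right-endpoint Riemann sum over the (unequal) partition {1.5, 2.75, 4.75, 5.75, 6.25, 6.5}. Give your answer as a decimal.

Subinterval widths: 1.25, 2, 1, 0.5, 0.25.
Right endpoints: 2.75, 4.75, 5.75, 6.25, 6.5.
f(2.75) = 76.703125, f(4.75) = 352.828125, f(5.75) = 613.140625, f(6.25) = 781.734375, f(6.5) = 876.625.
Sum = Σ Δs_i · f(s_i).
Sum = 2024.69921875.

2024.69921875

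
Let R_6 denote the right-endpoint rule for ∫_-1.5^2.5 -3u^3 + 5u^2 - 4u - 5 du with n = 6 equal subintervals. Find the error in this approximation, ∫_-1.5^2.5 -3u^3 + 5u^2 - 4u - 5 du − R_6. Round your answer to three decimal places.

17.519

Exact integral: ∫_-1.5^2.5 f(u) du ≈ -21.83333.
R_6 ≈ -39.35185.
Error ≈ -21.83333 − (-39.35185) ≈ 17.519.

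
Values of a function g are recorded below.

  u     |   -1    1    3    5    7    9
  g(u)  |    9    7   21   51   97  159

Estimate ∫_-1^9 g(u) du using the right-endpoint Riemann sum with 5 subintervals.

670

Δu = 2.
Sum = 2·[7 + 21 + 51 + 97 + 159] = 670.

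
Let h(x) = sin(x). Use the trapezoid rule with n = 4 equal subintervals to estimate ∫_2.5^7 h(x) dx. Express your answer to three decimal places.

-1.387

Δx = (7 − 2.5)/4 = 1.125.
h(2.5) ≈ 0.598, h(3.625) ≈ -0.465, h(4.75) ≈ -0.999, h(5.875) ≈ -0.397, h(7) ≈ 0.657.
T_4 = (Δx/2)·[h(x_0) + 2h(x_1) + 2h(x_2) + 2h(x_3) + h(x_4)].
Sum ≈ -1.387.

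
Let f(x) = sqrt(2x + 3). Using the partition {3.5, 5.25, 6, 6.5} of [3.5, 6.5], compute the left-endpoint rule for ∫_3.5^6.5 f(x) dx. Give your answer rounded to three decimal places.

Subinterval widths: 1.75, 0.75, 0.5.
Left endpoints: 3.5, 5.25, 6.
f(3.5) ≈ 3.162, f(5.25) ≈ 3.674, f(6) ≈ 3.873.
Sum = Σ Δx_i · f(x_i).
Sum ≈ 10.226.

10.226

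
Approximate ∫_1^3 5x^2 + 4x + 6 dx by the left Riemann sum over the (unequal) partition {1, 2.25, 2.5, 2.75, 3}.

Subinterval widths: 1.25, 0.25, 0.25, 0.25.
Left endpoints: 1, 2.25, 2.5, 2.75.
f(1) = 15, f(2.25) = 40.3125, f(2.5) = 47.25, f(2.75) = 54.8125.
Sum = Σ Δx_i · f(x_i).
Sum = 54.34375.

54.34375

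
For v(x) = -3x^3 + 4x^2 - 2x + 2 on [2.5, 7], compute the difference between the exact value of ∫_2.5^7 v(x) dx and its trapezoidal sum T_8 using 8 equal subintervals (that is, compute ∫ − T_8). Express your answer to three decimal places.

9.196

Exact integral: ∫_2.5^7 v(x) dx = -1368.703125.
T_8 ≈ -1377.89868.
Error ≈ -1368.703125 − (-1377.89868) ≈ 9.196.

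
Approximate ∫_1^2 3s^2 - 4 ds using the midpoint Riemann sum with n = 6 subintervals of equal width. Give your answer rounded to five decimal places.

Δs = (2 − 1)/6 = 1/6.
Midpoints: 13/12, 1.25, 17/12, 19/12, 1.75, 23/12.
f(13/12) = -23/48, f(1.25) = 0.6875, f(17/12) = 97/48, f(19/12) = 169/48, f(1.75) = 5.1875, f(23/12) = 337/48.
Sum = Δs · [f(13/12) + f(1.25) + f(17/12) + ...].
Sum ≈ 2.99306.

2.99306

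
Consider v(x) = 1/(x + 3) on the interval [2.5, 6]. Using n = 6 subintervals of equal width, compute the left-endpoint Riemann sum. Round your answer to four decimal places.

Δx = (6 − 2.5)/6 = 7/12.
Left endpoints: 2.5, 37/12, 11/3, 4.25, 29/6, 65/12.
v(2.5) = 2/11, v(37/12) = 12/73, v(11/3) = 0.15, v(4.25) = 4/29, v(29/6) = 6/47, v(65/12) = 12/101.
Sum = Δx · [v(2.5) + v(37/12) + v(11/3) + ...].
Sum ≈ 0.5137.

0.5137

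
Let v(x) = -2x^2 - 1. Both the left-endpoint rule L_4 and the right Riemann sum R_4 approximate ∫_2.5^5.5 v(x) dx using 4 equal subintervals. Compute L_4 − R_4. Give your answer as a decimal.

36

L_4 = -86.0625.
R_4 = -122.0625.
L_4 − R_4 = 36.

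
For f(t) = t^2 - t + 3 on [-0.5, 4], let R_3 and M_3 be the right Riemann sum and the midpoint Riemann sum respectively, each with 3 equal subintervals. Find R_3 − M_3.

R_3 = 37.125.
M_3 = 26.15625.
R_3 − M_3 = 10.96875.

10.96875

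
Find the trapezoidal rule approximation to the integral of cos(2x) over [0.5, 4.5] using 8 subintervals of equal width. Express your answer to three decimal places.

-0.196

Δx = (4.5 − 0.5)/8 = 0.5.
f(0.5) ≈ 0.540, f(1) ≈ -0.416, f(1.5) ≈ -0.990, f(2) ≈ -0.654, f(2.5) ≈ 0.284, f(3) ≈ 0.960, f(3.5) ≈ 0.754, f(4) ≈ -0.146, f(4.5) ≈ -0.911.
T_8 = (Δx/2)·[f(x_0) + 2f(x_1) + ... + 2f(x_{7}) + f(x_8)].
Sum ≈ -0.196.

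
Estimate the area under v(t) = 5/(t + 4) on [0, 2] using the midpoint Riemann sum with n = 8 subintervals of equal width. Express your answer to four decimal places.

2.0269

Δt = (2 − 0)/8 = 0.25.
Midpoints: 0.125, 0.375, 0.625, 0.875, 1.125, 1.375, 1.625, 1.875.
v(0.125) = 40/33, v(0.375) = 8/7, v(0.625) = 40/37, v(0.875) = 40/39, v(1.125) = 40/41, v(1.375) = 40/43, v(1.625) = 8/9, v(1.875) = 40/47.
Sum = Δt · [v(0.125) + v(0.375) + v(0.625) + ...].
Sum ≈ 2.0269.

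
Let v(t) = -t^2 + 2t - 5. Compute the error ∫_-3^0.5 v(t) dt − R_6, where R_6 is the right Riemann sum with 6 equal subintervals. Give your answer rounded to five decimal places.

-4.39525

Exact integral: ∫_-3^0.5 v(t) dt ≈ -35.2916667.
R_6 ≈ -30.8964120.
Error ≈ -35.2916667 − (-30.8964120) ≈ -4.39525.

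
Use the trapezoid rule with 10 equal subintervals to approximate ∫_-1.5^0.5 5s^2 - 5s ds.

10.9

Δs = (0.5 − (-1.5))/10 = 0.2.
f(-1.5) = 18.75, f(-1.3) = 14.95, f(-1.1) = 11.55, f(-0.9) = 8.55, f(-0.7) = 5.95, f(-0.5) = 3.75, f(-0.3) = 1.95, f(-0.1) = 0.55, f(0.1) = -0.45, f(0.3) = -1.05, f(0.5) = -1.25.
T_10 = (Δs/2)·[f(s_0) + 2f(s_1) + ... + 2f(s_{9}) + f(s_10)].
Sum = 10.9.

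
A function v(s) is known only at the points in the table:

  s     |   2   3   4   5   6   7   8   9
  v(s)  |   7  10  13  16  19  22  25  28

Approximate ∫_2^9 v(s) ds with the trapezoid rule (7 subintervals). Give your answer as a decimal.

122.5

Δs = 1.
T_7 = (1/2)·[7 + 2·10 + 2·13 + 2·16 + 2·19 + 2·22 + 2·25 + 28] = 122.5.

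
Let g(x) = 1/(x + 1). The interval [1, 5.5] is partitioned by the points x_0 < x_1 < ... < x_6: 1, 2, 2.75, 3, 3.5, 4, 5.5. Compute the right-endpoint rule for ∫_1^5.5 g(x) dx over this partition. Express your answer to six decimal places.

Subinterval widths: 1, 0.75, 0.25, 0.5, 0.5, 1.5.
Right endpoints: 2, 2.75, 3, 3.5, 4, 5.5.
g(2) = 1/3, g(2.75) = 4/15, g(3) = 0.25, g(3.5) = 2/9, g(4) = 0.2, g(5.5) = 2/13.
Sum = Σ Δx_i · g(x_i).
Sum ≈ 1.037714.

1.037714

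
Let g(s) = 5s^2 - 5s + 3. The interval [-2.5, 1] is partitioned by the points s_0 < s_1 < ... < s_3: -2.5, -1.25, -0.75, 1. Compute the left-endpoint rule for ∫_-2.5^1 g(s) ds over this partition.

83.703125

Subinterval widths: 1.25, 0.5, 1.75.
Left endpoints: -2.5, -1.25, -0.75.
g(-2.5) = 46.75, g(-1.25) = 17.0625, g(-0.75) = 9.5625.
Sum = Σ Δs_i · g(s_i).
Sum = 83.703125.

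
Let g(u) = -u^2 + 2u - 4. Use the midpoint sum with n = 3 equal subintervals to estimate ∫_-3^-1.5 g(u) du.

Δu = (-1.5 − (-3))/3 = 0.5.
Midpoints: -2.75, -2.25, -1.75.
g(-2.75) = -17.0625, g(-2.25) = -13.5625, g(-1.75) = -10.5625.
Sum = Δu · [g(-2.75) + g(-2.25) + g(-1.75)].
Sum = -20.59375.

-20.59375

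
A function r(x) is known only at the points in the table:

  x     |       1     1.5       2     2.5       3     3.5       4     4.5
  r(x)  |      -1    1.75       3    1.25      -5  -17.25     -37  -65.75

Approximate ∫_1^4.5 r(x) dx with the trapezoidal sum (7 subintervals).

-43.3125

Δx = 0.5.
T_7 = (0.5/2)·[(-1) + 2·1.75 + 2·3 + 2·1.25 + 2·(-5) + 2·(-17.25) + 2·(-37) + (-65.75)] = -43.3125.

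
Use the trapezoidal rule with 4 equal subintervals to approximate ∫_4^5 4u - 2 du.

16

Δu = (5 − 4)/4 = 0.25.
f(4) = 14, f(4.25) = 15, f(4.5) = 16, f(4.75) = 17, f(5) = 18.
T_4 = (Δu/2)·[f(u_0) + 2f(u_1) + 2f(u_2) + 2f(u_3) + f(u_4)].
Sum = 16.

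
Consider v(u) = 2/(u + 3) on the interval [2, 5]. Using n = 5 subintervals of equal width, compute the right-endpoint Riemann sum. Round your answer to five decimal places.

Δu = (5 − 2)/5 = 0.6.
Right endpoints: 2.6, 3.2, 3.8, 4.4, 5.
v(2.6) = 5/14, v(3.2) = 10/31, v(3.8) = 5/17, v(4.4) = 10/37, v(5) = 0.25.
Sum = Δu · [v(2.6) + v(3.2) + v(3.8) + v(4.4) + v(5)].
Sum ≈ 0.89647.

0.89647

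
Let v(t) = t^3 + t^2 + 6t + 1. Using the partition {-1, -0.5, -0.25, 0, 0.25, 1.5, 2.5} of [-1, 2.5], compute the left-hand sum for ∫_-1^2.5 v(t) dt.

16.015625

Subinterval widths: 0.5, 0.25, 0.25, 0.25, 1.25, 1.
Left endpoints: -1, -0.5, -0.25, 0, 0.25, 1.5.
v(-1) = -5, v(-0.5) = -1.875, v(-0.25) = -0.453125, v(0) = 1, v(0.25) = 2.578125, v(1.5) = 15.625.
Sum = Σ Δt_i · v(t_i).
Sum = 16.015625.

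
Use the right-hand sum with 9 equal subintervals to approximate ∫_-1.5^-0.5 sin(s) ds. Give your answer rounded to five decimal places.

Δs = (-0.5 − (-1.5))/9 = 1/9.
Right endpoints: -25/18, -23/18, -7/6, -19/18, -17/18, -5/6, -13/18, -11/18, -0.5.
f(-25/18) ≈ -0.98350, f(-23/18) ≈ -0.95738, f(-7/6) ≈ -0.91944, f(-19/18) ≈ -0.87017, f(-17/18) ≈ -0.81017, f(-5/6) ≈ -0.74018, f(-13/18) ≈ -0.66105, f(-11/18) ≈ -0.57378, f(-0.5) ≈ -0.47943.
Sum = Δs · [f(-25/18) + f(-23/18) + f(-7/6) + ...].
Sum ≈ -0.77723.

-0.77723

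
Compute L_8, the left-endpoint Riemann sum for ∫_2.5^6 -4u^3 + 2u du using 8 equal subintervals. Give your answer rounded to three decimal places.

Δu = (6 − 2.5)/8 = 0.4375.
Left endpoints: 2.5, 2.9375, 3.375, 3.8125, 4.25, 4.6875, 5.125, 5.5625.
f(2.5) = -57.5, f(2.9375) = -97807/1024, f(3.375) = -147.0234375, f(3.8125) = -219173/1024, f(4.25) = -298.5625, f(4.6875) = -412275/1024, f(5.125) = -528.1953125, f(5.5625) = -693577/1024.
Sum = Δu · [f(2.5) + f(2.9375) + f(3.375) + ...].
Sum ≈ -1059.085.

-1059.085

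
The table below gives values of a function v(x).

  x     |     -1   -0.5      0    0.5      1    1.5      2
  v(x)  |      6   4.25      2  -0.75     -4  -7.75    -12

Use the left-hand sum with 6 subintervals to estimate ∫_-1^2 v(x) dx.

-0.125

Δx = 0.5.
Sum = 0.5·[6 + 4.25 + 2 + (-0.75) + (-4) + (-7.75)] = -0.125.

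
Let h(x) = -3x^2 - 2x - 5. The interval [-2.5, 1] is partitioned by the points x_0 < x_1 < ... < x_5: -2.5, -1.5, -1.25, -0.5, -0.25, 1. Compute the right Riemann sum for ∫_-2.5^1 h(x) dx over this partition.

Subinterval widths: 1, 0.25, 0.75, 0.25, 1.25.
Right endpoints: -1.5, -1.25, -0.5, -0.25, 1.
h(-1.5) = -8.75, h(-1.25) = -7.1875, h(-0.5) = -4.75, h(-0.25) = -4.6875, h(1) = -10.
Sum = Σ Δx_i · h(x_i).
Sum = -27.78125.

-27.78125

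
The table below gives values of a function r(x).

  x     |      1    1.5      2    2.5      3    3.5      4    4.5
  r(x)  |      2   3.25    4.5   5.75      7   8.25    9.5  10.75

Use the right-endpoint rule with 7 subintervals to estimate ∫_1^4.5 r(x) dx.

24.5

Δx = 0.5.
Sum = 0.5·[3.25 + 4.5 + 5.75 + 7 + 8.25 + 9.5 + 10.75] = 24.5.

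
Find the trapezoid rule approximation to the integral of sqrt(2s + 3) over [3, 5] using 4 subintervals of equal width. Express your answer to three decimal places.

6.623

Δs = (5 − 3)/4 = 0.5.
f(3) ≈ 3.000, f(3.5) ≈ 3.162, f(4) ≈ 3.317, f(4.5) ≈ 3.464, f(5) ≈ 3.606.
T_4 = (Δs/2)·[f(s_0) + 2f(s_1) + 2f(s_2) + 2f(s_3) + f(s_4)].
Sum ≈ 6.623.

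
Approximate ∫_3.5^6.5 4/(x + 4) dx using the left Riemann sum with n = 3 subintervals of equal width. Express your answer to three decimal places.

1.425

Δx = (6.5 − 3.5)/3 = 1.
Left endpoints: 3.5, 4.5, 5.5.
f(3.5) = 8/15, f(4.5) = 8/17, f(5.5) = 8/19.
Sum = Δx · [f(3.5) + f(4.5) + f(5.5)].
Sum ≈ 1.425.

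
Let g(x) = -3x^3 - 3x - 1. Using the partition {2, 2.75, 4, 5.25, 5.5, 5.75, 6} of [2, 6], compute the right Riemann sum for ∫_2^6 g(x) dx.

Subinterval widths: 0.75, 1.25, 1.25, 0.25, 0.25, 0.25.
Right endpoints: 2.75, 4, 5.25, 5.5, 5.75, 6.
g(2.75) = -71.640625, g(4) = -205, g(5.25) = -450.859375, g(5.5) = -516.625, g(5.75) = -588.578125, g(6) = -667.
Sum = Σ Δx_i · g(x_i).
Sum = -1316.60546875.

-1316.60546875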